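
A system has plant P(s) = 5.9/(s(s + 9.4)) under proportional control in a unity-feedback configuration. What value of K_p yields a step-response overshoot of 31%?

From %OS = 100·exp(−πζ/√(1−ζ²)) = 31%, ζ = −ln(0.31)/√(π²+ln²(0.31)) = 0.3493.
Characteristic equation s² + 9.4s + 5.9K_p = 0 gives ζ = 9.4/(2√(5.9K_p)).
Setting ζ = 0.3493: √(5.9K_p) = 9.4/(2·0.3493) = 13.45, so K_p = 181/5.9 = 30.7.

K_p = 30.7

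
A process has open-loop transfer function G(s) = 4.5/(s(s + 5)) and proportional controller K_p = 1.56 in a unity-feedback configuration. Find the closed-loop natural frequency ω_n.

ω_n = 2.65 rad/s

1 + K_p·G(s) = 0 gives s² + 5s + 7.02 = 0.
Matching s² + 2ζω_n s + ω_n²: ω_n = √7.02 = 2.65 rad/s and 2ζω_n = 5, so ζ = 5/(2·2.65) = 0.944.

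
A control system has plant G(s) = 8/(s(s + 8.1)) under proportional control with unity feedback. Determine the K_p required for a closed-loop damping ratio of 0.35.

Closed-loop characteristic equation: s² + 8.1s + K_p·8 = 0.
So ω_n = √(8K_p) and 2ζω_n = 8.1, giving ζ = 8.1/(2√(8K_p)).
Setting ζ = 0.35: √(8K_p) = 8.1/(2·0.35) = 11.57, so K_p = 133.9/8 = 16.7.

K_p = 16.7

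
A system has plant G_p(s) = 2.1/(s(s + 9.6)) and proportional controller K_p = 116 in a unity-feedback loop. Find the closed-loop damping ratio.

ζ = 0.308

1 + K_p·G_p(s) = 0 gives s² + 9.6s + 243.6 = 0.
So ω_n² = 243.6 ⇒ ω_n = 15.61 rad/s, and ζ = 9.6/(2ω_n) = 0.308.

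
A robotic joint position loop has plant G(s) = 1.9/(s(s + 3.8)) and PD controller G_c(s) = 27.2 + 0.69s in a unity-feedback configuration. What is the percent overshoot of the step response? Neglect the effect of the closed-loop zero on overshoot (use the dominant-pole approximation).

Forward path: (27.2 + 0.69s)·1.9/(s(s+3.8)). The closed-loop characteristic equation is s² + (3.8 + 1.9·0.69)s + 1.9·27.2 = 0.
That is s² + 5.111s + 51.68 = 0, so ω_n = 7.189 rad/s and ζ = 5.111/(2·7.189) = 0.3555.
%OS = 100·exp(−πζ/√(1−ζ²)) = 30.3%.

30.3%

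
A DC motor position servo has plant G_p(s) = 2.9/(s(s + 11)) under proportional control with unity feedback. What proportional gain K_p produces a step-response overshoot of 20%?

K_p = 50.2

From %OS = 100·exp(−πζ/√(1−ζ²)) = 20%, ζ = −ln(0.2)/√(π²+ln²(0.2)) = 0.4559.
Characteristic equation s² + 11s + 2.9K_p = 0 gives ζ = 11/(2√(2.9K_p)).
Setting ζ = 0.4559: √(2.9K_p) = 11/(2·0.4559) = 12.06, so K_p = 145.5/2.9 = 50.2.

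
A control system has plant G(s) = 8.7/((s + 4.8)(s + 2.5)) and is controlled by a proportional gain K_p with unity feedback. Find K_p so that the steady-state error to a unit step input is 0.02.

K_p = 67.6

Steady-state error for a unit step on this type-0 loop is 1/(1 + K_p·G(0)).
G(0) = 0.725. Require 1/(1 + K_p·0.725) = 0.02, so 1 + 0.725·K_p = 50.
K_p = (50 − 1)/0.725 = 67.6.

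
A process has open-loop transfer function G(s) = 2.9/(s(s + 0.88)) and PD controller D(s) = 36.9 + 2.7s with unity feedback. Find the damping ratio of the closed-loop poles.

ζ = 0.421

Forward path: (36.9 + 2.7s)·2.9/(s(s+0.88)). The closed-loop characteristic equation is s² + (0.88 + 2.9·2.7)s + 2.9·36.9 = 0.
That is s² + 8.71s + 107 = 0, so ω_n = 10.34 rad/s and ζ = 8.71/(2·10.34) = 0.421.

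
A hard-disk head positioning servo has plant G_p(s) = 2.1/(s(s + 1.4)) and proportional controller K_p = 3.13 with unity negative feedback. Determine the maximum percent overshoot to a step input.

41%

The closed-loop denominator s² + 1.4s + 6.573 gives ω_n = √6.573 = 2.564 and ζ = 1.4/(2ω_n) = 0.273.
%OS = 100·exp(−πζ/√(1−ζ²)) = 100·exp(−π·0.273/√0.9255) = 41%.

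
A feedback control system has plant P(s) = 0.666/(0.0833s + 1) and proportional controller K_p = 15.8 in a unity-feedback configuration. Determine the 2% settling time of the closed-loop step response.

Closed loop: T(s) = K_p·P/(1+K_p·P) = 10.52/(0.0833s + 1 + 10.52), with pole at s = −(1 + 10.52)/0.0833 = −138.3.
τ = 1/138.3 = 0.007229 s, so 2% settling time ≈ 4τ = 0.0289 s.

T_s ≈ 0.0289 s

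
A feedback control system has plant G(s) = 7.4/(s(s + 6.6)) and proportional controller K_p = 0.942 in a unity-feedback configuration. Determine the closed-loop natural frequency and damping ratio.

With unity feedback the closed-loop characteristic equation is s² + 6.6s + 0.942·7.4 = s² + 6.6s + 6.971 = 0.
Matching s² + 2ζω_n s + ω_n²: ω_n = √6.971 = 2.64 rad/s and 2ζω_n = 6.6, so ζ = 6.6/(2·2.64) = 1.25.

ω_n = 2.64 rad/s, ζ = 1.25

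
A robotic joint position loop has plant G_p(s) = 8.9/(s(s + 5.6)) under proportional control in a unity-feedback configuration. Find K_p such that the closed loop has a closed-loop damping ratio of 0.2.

K_p = 22

Closed-loop characteristic equation: s² + 5.6s + K_p·8.9 = 0.
So ω_n = √(8.9K_p) and 2ζω_n = 5.6, giving ζ = 5.6/(2√(8.9K_p)).
Setting ζ = 0.2: √(8.9K_p) = 5.6/(2·0.2) = 14, so K_p = 196/8.9 = 22.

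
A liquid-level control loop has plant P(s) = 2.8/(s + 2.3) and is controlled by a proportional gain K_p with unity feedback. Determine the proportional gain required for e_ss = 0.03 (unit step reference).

Steady-state error for a unit step on this type-0 loop is 1/(1 + K_p·P(0)).
P(0) = 1.217. Require 1/(1 + K_p·1.217) = 0.03, so 1 + 1.217·K_p = 33.33.
K_p = (33.33 − 1)/1.217 = 26.6.

K_p = 26.6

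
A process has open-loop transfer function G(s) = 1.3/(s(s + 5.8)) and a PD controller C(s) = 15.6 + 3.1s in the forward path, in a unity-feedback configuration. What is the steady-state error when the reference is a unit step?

The open loop C(s)G(s) has a pole at the origin (type 1), so the static position error constant is infinite and e_ss = 1/(1+∞) = 0.

0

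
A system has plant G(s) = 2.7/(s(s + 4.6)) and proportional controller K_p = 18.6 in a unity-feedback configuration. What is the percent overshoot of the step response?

34%

The closed-loop denominator s² + 4.6s + 50.22 gives ω_n = √50.22 = 7.087 and ζ = 4.6/(2ω_n) = 0.3246.
%OS = 100·exp(−πζ/√(1−ζ²)) = 100·exp(−π·0.3246/√0.8947) = 34%.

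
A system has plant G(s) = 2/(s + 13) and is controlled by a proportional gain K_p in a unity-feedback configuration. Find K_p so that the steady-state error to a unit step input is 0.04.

For a type-0 loop with proportional control, e_ss = 1/(1 + K_p·G(0)).
G(0) = 0.1538. Require 1/(1 + K_p·0.1538) = 0.04, so 1 + 0.1538·K_p = 25.
K_p = (25 − 1)/0.1538 = 156.

K_p = 156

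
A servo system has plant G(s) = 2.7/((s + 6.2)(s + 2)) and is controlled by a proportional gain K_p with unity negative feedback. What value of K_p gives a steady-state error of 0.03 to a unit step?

K_p = 148

For a type-0 loop with proportional control, e_ss = 1/(1 + K_p·G(0)).
G(0) = 0.2177. Require 1/(1 + K_p·0.2177) = 0.03, so 1 + 0.2177·K_p = 33.33.
K_p = (33.33 − 1)/0.2177 = 148.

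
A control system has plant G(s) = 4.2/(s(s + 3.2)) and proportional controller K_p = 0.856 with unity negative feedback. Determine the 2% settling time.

The closed-loop denominator s² + 3.2s + 3.595 gives ω_n = √3.595 = 1.896 and ζ = 3.2/(2ω_n) = 0.8438.
2% settling time T_s ≈ 4/(ζω_n) = 4/1.6 = 2.5 s.

T_s ≈ 2.5 s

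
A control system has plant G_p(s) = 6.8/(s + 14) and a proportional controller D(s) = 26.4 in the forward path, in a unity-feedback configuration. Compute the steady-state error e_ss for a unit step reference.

The loop is type 0. Static position error constant K_pos = D(0)·G_p(0) = 26.4·0.4857 = 12.82.
Steady-state error to a unit step: e_ss = 1/(1+K_pos) = 1/13.82 = 0.0723.

0.0723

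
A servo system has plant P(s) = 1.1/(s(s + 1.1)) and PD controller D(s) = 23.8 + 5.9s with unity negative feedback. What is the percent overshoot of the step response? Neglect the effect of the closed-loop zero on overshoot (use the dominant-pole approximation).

3.1%

Forward path: (23.8 + 5.9s)·1.1/(s(s+1.1)). The closed-loop characteristic equation is s² + (1.1 + 1.1·5.9)s + 1.1·23.8 = 0.
That is s² + 7.59s + 26.18 = 0, so ω_n = 5.117 rad/s and ζ = 7.59/(2·5.117) = 0.7417.
%OS = 100·exp(−πζ/√(1−ζ²)) = 3.1%.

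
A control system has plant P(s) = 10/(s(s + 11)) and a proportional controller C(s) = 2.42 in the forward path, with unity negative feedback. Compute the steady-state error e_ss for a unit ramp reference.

The loop has one pole at the origin (type 1). Velocity error constant K_v = lim_{s→0} s·C(s)P(s) = 2.42·10/11 = 2.2.
Steady-state error to a unit ramp: e_ss = 1/K_v = 0.455.

0.455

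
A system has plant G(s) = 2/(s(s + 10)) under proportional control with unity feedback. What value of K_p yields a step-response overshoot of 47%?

From %OS = 100·exp(−πζ/√(1−ζ²)) = 47%, ζ = −ln(0.47)/√(π²+ln²(0.47)) = 0.2337.
Characteristic equation s² + 10s + 2K_p = 0 gives ζ = 10/(2√(2K_p)).
Setting ζ = 0.2337: √(2K_p) = 10/(2·0.2337) = 21.4, so K_p = 457.8/2 = 229.

K_p = 229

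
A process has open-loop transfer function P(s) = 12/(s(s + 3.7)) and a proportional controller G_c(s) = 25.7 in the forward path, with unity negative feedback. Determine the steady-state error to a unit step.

0

The open loop G_c(s)P(s) has a pole at the origin (type 1), so the static position error constant is infinite and e_ss = 1/(1+∞) = 0.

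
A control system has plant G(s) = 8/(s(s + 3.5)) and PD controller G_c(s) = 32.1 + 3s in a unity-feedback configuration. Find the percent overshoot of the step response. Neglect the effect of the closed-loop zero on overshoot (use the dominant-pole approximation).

0.526%

Forward path: (32.1 + 3s)·8/(s(s+3.5)). The closed-loop characteristic equation is s² + (3.5 + 8·3)s + 8·32.1 = 0.
That is s² + 27.5s + 256.8 = 0, so ω_n = 16.02 rad/s and ζ = 27.5/(2·16.02) = 0.858.
%OS = 100·exp(−πζ/√(1−ζ²)) = 0.526%.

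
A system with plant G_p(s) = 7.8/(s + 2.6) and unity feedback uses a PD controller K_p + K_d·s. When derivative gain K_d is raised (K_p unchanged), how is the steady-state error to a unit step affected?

At s = 0 the derivative term contributes nothing: C(0) = K_p regardless of K_d, so K_pos = K_p·G_p(0) and e_ss are unchanged.

unchanged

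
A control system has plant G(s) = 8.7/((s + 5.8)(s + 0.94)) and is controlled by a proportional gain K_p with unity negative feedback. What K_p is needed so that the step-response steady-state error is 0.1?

K_p = 5.64

The loop is type 0, so e_ss(step) = 1/(1 + K_pos) with K_pos = K_p·G(0).
G(0) = 1.596. Require 1/(1 + K_p·1.596) = 0.1, so 1 + 1.596·K_p = 10.
K_p = (10 − 1)/1.596 = 5.64.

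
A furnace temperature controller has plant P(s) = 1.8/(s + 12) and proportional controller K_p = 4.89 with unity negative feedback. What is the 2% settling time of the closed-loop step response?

Closed-loop transfer function: T(s) = K_p·P(s)/(1 + K_p·P(s)) = 8.802/(s + 12 + 8.802) = 8.802/(s + 20.8).
Time constant τ = 1/20.8 = 0.04807 s, so the 2% settling time is about 4τ = 0.192 s.

T_s ≈ 0.192 s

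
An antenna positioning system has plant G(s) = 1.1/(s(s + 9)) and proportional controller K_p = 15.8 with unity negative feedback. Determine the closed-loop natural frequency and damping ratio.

The closed-loop denominator is s(s+9) + 15.8·1.1 = s² + 9s + 17.38.
Matching s² + 2ζω_n s + ω_n²: ω_n = √17.38 = 4.169 rad/s and 2ζω_n = 9, so ζ = 9/(2·4.169) = 1.08.

ω_n = 4.17 rad/s, ζ = 1.08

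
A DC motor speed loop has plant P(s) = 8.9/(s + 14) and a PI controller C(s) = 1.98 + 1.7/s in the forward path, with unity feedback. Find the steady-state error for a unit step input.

The open loop C(s)P(s) has a pole at the origin (type 1), so the static position error constant is infinite and e_ss = 1/(1+∞) = 0.

0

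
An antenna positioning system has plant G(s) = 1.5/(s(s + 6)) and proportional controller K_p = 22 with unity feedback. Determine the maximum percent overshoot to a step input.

The closed-loop denominator s² + 6s + 33 gives ω_n = √33 = 5.745 and ζ = 6/(2ω_n) = 0.5222.
%OS = 100·exp(−πζ/√(1−ζ²)) = 100·exp(−π·0.5222/√0.7273) = 14.6%.

14.6%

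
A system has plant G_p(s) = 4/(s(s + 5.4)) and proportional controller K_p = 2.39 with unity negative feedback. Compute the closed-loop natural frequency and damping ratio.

With unity feedback the closed-loop characteristic equation is s² + 5.4s + 2.39·4 = s² + 5.4s + 9.56 = 0.
Matching s² + 2ζω_n s + ω_n²: ω_n = √9.56 = 3.092 rad/s and 2ζω_n = 5.4, so ζ = 5.4/(2·3.092) = 0.873.

ω_n = 3.09 rad/s, ζ = 0.873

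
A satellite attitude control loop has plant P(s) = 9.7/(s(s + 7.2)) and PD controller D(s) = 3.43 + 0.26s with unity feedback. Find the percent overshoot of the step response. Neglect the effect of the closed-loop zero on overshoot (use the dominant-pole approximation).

Forward path: (3.43 + 0.26s)·9.7/(s(s+7.2)). The closed-loop characteristic equation is s² + (7.2 + 9.7·0.26)s + 9.7·3.43 = 0.
That is s² + 9.722s + 33.27 = 0, so ω_n = 5.768 rad/s and ζ = 9.722/(2·5.768) = 0.8427.
%OS = 100·exp(−πζ/√(1−ζ²)) = 0.731%.

0.731%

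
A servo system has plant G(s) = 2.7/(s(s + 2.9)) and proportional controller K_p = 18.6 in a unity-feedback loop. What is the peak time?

T_p = 0.453 s

The closed-loop denominator s² + 2.9s + 50.22 gives ω_n = √50.22 = 7.087 and ζ = 2.9/(2ω_n) = 0.2046.
Damped frequency ω_d = ω_n√(1−ζ²) = 6.937 rad/s, so peak time T_p = π/ω_d = 0.453 s.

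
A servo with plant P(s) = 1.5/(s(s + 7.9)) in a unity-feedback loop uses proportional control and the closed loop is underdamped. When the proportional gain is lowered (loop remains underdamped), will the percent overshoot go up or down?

ζ = 7.9/(2√(1.5K_p)) rises as K_p falls; higher damping means less overshoot.

decrease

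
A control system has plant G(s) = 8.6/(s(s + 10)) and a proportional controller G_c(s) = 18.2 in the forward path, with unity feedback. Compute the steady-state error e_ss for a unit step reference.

The open loop G_c(s)G(s) has a pole at the origin (type 1), so the static position error constant is infinite and e_ss = 1/(1+∞) = 0.

0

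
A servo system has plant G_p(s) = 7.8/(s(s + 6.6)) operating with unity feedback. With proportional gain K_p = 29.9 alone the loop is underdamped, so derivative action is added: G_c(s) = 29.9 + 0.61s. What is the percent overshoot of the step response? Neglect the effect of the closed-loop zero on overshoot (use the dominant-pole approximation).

Forward path: (29.9 + 0.61s)·7.8/(s(s+6.6)). The closed-loop characteristic equation is s² + (6.6 + 7.8·0.61)s + 7.8·29.9 = 0.
That is s² + 11.36s + 233.2 = 0, so ω_n = 15.27 rad/s and ζ = 11.36/(2·15.27) = 0.3719.
%OS = 100·exp(−πζ/√(1−ζ²)) = 28.4%.

28.4%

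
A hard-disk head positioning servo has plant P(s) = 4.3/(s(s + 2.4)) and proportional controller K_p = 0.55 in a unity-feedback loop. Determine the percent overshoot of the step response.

From 1 + K_pP(s) = 0: s² + 2.4s + 2.365 = 0 ⇒ ω_n = 1.538, ζ = 0.7803.
%OS = 100·exp(−πζ/√(1−ζ²)) = 100·exp(−π·0.7803/√0.3911) = 1.98%.

1.98%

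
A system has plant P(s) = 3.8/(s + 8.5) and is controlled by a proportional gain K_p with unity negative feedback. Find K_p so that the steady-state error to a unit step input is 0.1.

K_p = 20.1

Steady-state error for a unit step on this type-0 loop is 1/(1 + K_p·P(0)).
P(0) = 0.4471. Require 1/(1 + K_p·0.4471) = 0.1, so 1 + 0.4471·K_p = 10.
K_p = (10 − 1)/0.4471 = 20.1.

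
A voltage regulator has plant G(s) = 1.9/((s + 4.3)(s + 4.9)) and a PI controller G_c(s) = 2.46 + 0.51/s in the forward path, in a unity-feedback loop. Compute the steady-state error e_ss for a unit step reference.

The open loop G_c(s)G(s) has a pole at the origin (type 1), so the static position error constant is infinite and e_ss = 1/(1+∞) = 0.

0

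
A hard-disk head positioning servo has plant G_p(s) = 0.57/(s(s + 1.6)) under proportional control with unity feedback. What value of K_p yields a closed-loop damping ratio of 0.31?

K_p = 11.7

Closed-loop characteristic equation: s² + 1.6s + K_p·0.57 = 0.
So ω_n = √(0.57K_p) and 2ζω_n = 1.6, giving ζ = 1.6/(2√(0.57K_p)).
Setting ζ = 0.31: √(0.57K_p) = 1.6/(2·0.31) = 2.581, so K_p = 6.66/0.57 = 11.7.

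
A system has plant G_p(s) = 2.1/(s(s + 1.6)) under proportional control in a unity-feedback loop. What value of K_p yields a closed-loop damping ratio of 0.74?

Closed-loop characteristic equation: s² + 1.6s + K_p·2.1 = 0.
So ω_n = √(2.1K_p) and 2ζω_n = 1.6, giving ζ = 1.6/(2√(2.1K_p)).
Setting ζ = 0.74: √(2.1K_p) = 1.6/(2·0.74) = 1.081, so K_p = 1.169/2.1 = 0.557.

K_p = 0.557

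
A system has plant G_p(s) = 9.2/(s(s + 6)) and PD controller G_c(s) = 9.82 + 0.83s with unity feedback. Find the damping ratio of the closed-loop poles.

ζ = 0.717

Forward path: (9.82 + 0.83s)·9.2/(s(s+6)). The closed-loop characteristic equation is s² + (6 + 9.2·0.83)s + 9.2·9.82 = 0.
That is s² + 13.64s + 90.34 = 0, so ω_n = 9.505 rad/s and ζ = 13.64/(2·9.505) = 0.7173.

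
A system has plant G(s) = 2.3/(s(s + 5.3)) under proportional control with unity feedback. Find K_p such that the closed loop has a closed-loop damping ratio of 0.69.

Closed-loop characteristic equation: s² + 5.3s + K_p·2.3 = 0.
So ω_n = √(2.3K_p) and 2ζω_n = 5.3, giving ζ = 5.3/(2√(2.3K_p)).
Setting ζ = 0.69: √(2.3K_p) = 5.3/(2·0.69) = 3.841, so K_p = 14.75/2.3 = 6.41.

K_p = 6.41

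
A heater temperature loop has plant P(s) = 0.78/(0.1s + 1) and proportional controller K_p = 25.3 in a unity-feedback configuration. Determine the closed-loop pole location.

Closed loop: T(s) = K_p·P/(1+K_p·P) = 19.73/(0.1s + 1 + 19.73), with pole at s = −(1 + 19.73)/0.1 = −207.3.

s = -207.3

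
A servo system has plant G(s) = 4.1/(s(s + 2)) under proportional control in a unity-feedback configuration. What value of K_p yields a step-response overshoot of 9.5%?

K_p = 0.678

From %OS = 100·exp(−πζ/√(1−ζ²)) = 9.5%, ζ = −ln(0.095)/√(π²+ln²(0.095)) = 0.5996.
Characteristic equation s² + 2s + 4.1K_p = 0 gives ζ = 2/(2√(4.1K_p)).
Setting ζ = 0.5996: √(4.1K_p) = 2/(2·0.5996) = 1.668, so K_p = 2.781/4.1 = 0.678.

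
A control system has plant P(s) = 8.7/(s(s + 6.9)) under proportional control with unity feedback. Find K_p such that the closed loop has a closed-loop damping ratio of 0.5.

K_p = 5.47

Closed-loop characteristic equation: s² + 6.9s + K_p·8.7 = 0.
So ω_n = √(8.7K_p) and 2ζω_n = 6.9, giving ζ = 6.9/(2√(8.7K_p)).
Setting ζ = 0.5: √(8.7K_p) = 6.9/(2·0.5) = 6.9, so K_p = 47.61/8.7 = 5.47.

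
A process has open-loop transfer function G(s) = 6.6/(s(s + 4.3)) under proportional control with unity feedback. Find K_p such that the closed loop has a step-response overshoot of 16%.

From %OS = 100·exp(−πζ/√(1−ζ²)) = 16%, ζ = −ln(0.16)/√(π²+ln²(0.16)) = 0.5039.
Characteristic equation s² + 4.3s + 6.6K_p = 0 gives ζ = 4.3/(2√(6.6K_p)).
Setting ζ = 0.5039: √(6.6K_p) = 4.3/(2·0.5039) = 4.267, so K_p = 18.21/6.6 = 2.76.

K_p = 2.76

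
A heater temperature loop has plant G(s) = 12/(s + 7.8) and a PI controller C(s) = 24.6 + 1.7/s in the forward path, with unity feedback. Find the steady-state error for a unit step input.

0

The open loop C(s)G(s) has a pole at the origin (type 1), so the static position error constant is infinite and e_ss = 1/(1+∞) = 0.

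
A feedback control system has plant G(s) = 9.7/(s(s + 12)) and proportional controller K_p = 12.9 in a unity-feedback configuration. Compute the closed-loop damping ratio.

1 + K_p·G(s) = 0 gives s² + 12s + 125.1 = 0.
Matching s² + 2ζω_n s + ω_n²: ω_n = √125.1 = 11.19 rad/s and 2ζω_n = 12, so ζ = 12/(2·11.19) = 0.536.

ζ = 0.536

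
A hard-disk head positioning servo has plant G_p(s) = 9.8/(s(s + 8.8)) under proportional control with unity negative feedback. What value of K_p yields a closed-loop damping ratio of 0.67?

Closed-loop characteristic equation: s² + 8.8s + K_p·9.8 = 0.
So ω_n = √(9.8K_p) and 2ζω_n = 8.8, giving ζ = 8.8/(2√(9.8K_p)).
Setting ζ = 0.67: √(9.8K_p) = 8.8/(2·0.67) = 6.567, so K_p = 43.13/9.8 = 4.4.

K_p = 4.4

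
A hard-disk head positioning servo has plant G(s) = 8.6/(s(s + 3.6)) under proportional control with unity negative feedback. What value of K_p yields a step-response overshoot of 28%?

K_p = 2.67

From %OS = 100·exp(−πζ/√(1−ζ²)) = 28%, ζ = −ln(0.28)/√(π²+ln²(0.28)) = 0.3755.
Characteristic equation s² + 3.6s + 8.6K_p = 0 gives ζ = 3.6/(2√(8.6K_p)).
Setting ζ = 0.3755: √(8.6K_p) = 3.6/(2·0.3755) = 4.793, so K_p = 22.97/8.6 = 2.67.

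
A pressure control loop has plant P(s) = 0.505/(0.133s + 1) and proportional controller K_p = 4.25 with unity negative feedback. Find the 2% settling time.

Closed loop: T(s) = K_p·P/(1+K_p·P) = 2.146/(0.133s + 1 + 2.146), with pole at s = −(1 + 2.146)/0.133 = −23.66.
τ = 1/23.66 = 0.04227 s, so 2% settling time ≈ 4τ = 0.169 s.

T_s ≈ 0.169 s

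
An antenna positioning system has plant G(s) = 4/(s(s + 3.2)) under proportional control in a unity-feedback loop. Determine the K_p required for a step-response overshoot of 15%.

K_p = 2.4

From %OS = 100·exp(−πζ/√(1−ζ²)) = 15%, ζ = −ln(0.15)/√(π²+ln²(0.15)) = 0.5169.
Characteristic equation s² + 3.2s + 4K_p = 0 gives ζ = 3.2/(2√(4K_p)).
Setting ζ = 0.5169: √(4K_p) = 3.2/(2·0.5169) = 3.095, so K_p = 9.58/4 = 2.4.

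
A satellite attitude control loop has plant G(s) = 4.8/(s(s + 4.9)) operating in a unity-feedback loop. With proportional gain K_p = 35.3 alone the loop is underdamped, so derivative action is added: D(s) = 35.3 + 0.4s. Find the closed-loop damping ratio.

ζ = 0.262

Forward path: (35.3 + 0.4s)·4.8/(s(s+4.9)). The closed-loop characteristic equation is s² + (4.9 + 4.8·0.4)s + 4.8·35.3 = 0.
That is s² + 6.82s + 169.4 = 0, so ω_n = 13.02 rad/s and ζ = 6.82/(2·13.02) = 0.262.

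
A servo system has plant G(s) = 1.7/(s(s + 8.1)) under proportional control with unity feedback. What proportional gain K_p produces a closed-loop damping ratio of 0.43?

K_p = 52.2

Closed-loop characteristic equation: s² + 8.1s + K_p·1.7 = 0.
So ω_n = √(1.7K_p) and 2ζω_n = 8.1, giving ζ = 8.1/(2√(1.7K_p)).
Setting ζ = 0.43: √(1.7K_p) = 8.1/(2·0.43) = 9.419, so K_p = 88.71/1.7 = 52.2.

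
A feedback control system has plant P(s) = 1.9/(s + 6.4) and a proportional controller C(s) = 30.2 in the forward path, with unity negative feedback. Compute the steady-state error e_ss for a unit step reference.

0.1

The loop is type 0. Static position error constant K_pos = C(0)·P(0) = 30.2·0.2969 = 8.966.
Steady-state error to a unit step: e_ss = 1/(1+K_pos) = 1/9.966 = 0.1.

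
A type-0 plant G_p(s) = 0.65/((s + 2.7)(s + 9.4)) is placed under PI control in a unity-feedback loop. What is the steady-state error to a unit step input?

0

The PI controller's integrator makes the forward path type 1, so e_ss to a step is zero.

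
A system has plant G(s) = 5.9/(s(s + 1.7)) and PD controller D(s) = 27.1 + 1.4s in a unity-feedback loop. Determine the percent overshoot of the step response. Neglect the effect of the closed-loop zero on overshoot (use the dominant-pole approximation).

Forward path: (27.1 + 1.4s)·5.9/(s(s+1.7)). The closed-loop characteristic equation is s² + (1.7 + 5.9·1.4)s + 5.9·27.1 = 0.
That is s² + 9.96s + 159.9 = 0, so ω_n = 12.64 rad/s and ζ = 9.96/(2·12.64) = 0.3938.
%OS = 100·exp(−πζ/√(1−ζ²)) = 26%.

26%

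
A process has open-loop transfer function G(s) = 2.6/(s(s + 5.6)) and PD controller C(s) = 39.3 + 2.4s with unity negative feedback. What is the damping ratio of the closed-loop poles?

ζ = 0.586

Forward path: (39.3 + 2.4s)·2.6/(s(s+5.6)). The closed-loop characteristic equation is s² + (5.6 + 2.6·2.4)s + 2.6·39.3 = 0.
That is s² + 11.84s + 102.2 = 0, so ω_n = 10.11 rad/s and ζ = 11.84/(2·10.11) = 0.5857.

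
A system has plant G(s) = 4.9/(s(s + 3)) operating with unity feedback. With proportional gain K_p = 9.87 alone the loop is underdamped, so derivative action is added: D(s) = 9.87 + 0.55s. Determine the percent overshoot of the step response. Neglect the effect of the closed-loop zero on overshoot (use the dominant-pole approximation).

24.4%

Forward path: (9.87 + 0.55s)·4.9/(s(s+3)). The closed-loop characteristic equation is s² + (3 + 4.9·0.55)s + 4.9·9.87 = 0.
That is s² + 5.695s + 48.36 = 0, so ω_n = 6.954 rad/s and ζ = 5.695/(2·6.954) = 0.4095.
%OS = 100·exp(−πζ/√(1−ζ²)) = 24.4%.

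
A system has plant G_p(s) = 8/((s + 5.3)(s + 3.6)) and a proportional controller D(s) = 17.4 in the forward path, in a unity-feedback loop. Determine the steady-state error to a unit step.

0.121

The loop is type 0. Static position error constant K_pos = D(0)·G_p(0) = 17.4·0.4193 = 7.296.
Steady-state error to a unit step: e_ss = 1/(1+K_pos) = 1/8.296 = 0.121.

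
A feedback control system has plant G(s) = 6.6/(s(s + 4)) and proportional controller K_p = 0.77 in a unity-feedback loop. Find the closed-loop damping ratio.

The closed-loop denominator is s(s+4) + 0.77·6.6 = s² + 4s + 5.082.
So ω_n² = 5.082 ⇒ ω_n = 2.254 rad/s, and ζ = 4/(2ω_n) = 0.887.

ζ = 0.887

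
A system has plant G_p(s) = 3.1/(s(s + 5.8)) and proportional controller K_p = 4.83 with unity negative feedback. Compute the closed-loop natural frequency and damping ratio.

ω_n = 3.87 rad/s, ζ = 0.749

With unity feedback the closed-loop characteristic equation is s² + 5.8s + 4.83·3.1 = s² + 5.8s + 14.97 = 0.
Matching s² + 2ζω_n s + ω_n²: ω_n = √14.97 = 3.869 rad/s and 2ζω_n = 5.8, so ζ = 5.8/(2·3.869) = 0.749.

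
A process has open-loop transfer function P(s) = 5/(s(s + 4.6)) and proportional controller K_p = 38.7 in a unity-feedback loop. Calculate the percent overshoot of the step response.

Closed-loop characteristic equation: s² + 4.6s + 193.5 = 0, so ω_n = 13.91 rad/s and ζ = 4.6/(2·13.91) = 0.1653.
%OS = 100·exp(−πζ/√(1−ζ²)) = 100·exp(−π·0.1653/√0.9727) = 59.1%.

59.1%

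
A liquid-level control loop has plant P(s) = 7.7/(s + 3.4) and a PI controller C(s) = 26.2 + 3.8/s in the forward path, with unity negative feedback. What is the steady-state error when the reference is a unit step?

0

The open loop C(s)P(s) has a pole at the origin (type 1), so the static position error constant is infinite and e_ss = 1/(1+∞) = 0.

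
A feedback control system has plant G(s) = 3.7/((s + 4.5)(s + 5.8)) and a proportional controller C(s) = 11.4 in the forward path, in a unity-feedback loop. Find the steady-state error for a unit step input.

The loop is type 0. Static position error constant K_pos = C(0)·G(0) = 11.4·0.1418 = 1.616.
Steady-state error to a unit step: e_ss = 1/(1+K_pos) = 1/2.616 = 0.382.

0.382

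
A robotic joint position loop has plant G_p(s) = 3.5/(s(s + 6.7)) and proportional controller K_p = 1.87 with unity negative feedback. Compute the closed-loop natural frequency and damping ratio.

The closed-loop denominator is s(s+6.7) + 1.87·3.5 = s² + 6.7s + 6.545.
So ω_n² = 6.545 ⇒ ω_n = 2.558 rad/s, and ζ = 6.7/(2ω_n) = 1.31.

ω_n = 2.56 rad/s, ζ = 1.31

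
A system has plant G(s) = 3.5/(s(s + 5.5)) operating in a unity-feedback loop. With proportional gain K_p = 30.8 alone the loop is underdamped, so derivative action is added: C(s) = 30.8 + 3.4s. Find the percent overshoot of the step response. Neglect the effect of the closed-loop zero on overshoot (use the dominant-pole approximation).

Forward path: (30.8 + 3.4s)·3.5/(s(s+5.5)). The closed-loop characteristic equation is s² + (5.5 + 3.5·3.4)s + 3.5·30.8 = 0.
That is s² + 17.4s + 107.8 = 0, so ω_n = 10.38 rad/s and ζ = 17.4/(2·10.38) = 0.8379.
%OS = 100·exp(−πζ/√(1−ζ²)) = 0.804%.

0.804%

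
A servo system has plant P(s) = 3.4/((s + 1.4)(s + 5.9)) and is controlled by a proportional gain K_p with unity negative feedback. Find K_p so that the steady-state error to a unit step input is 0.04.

K_p = 58.3

Steady-state error for a unit step on this type-0 loop is 1/(1 + K_p·P(0)).
P(0) = 0.4116. Require 1/(1 + K_p·0.4116) = 0.04, so 1 + 0.4116·K_p = 25.
K_p = (25 − 1)/0.4116 = 58.3.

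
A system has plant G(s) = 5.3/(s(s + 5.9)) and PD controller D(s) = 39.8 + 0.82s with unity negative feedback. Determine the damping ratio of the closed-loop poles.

Forward path: (39.8 + 0.82s)·5.3/(s(s+5.9)). The closed-loop characteristic equation is s² + (5.9 + 5.3·0.82)s + 5.3·39.8 = 0.
That is s² + 10.25s + 210.9 = 0, so ω_n = 14.52 rad/s and ζ = 10.25/(2·14.52) = 0.3527.

ζ = 0.353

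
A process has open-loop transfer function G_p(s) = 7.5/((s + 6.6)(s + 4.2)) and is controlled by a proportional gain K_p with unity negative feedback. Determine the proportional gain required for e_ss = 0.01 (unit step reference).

K_p = 366

The loop is type 0, so e_ss(step) = 1/(1 + K_pos) with K_pos = K_p·G_p(0).
G_p(0) = 0.2706. Require 1/(1 + K_p·0.2706) = 0.01, so 1 + 0.2706·K_p = 100.
K_p = (100 − 1)/0.2706 = 366.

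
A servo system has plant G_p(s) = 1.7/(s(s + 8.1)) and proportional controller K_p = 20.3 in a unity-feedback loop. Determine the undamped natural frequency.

ω_n = 5.87 rad/s

1 + K_p·G_p(s) = 0 gives s² + 8.1s + 34.51 = 0.
Matching s² + 2ζω_n s + ω_n²: ω_n = √34.51 = 5.875 rad/s and 2ζω_n = 8.1, so ζ = 8.1/(2·5.875) = 0.689.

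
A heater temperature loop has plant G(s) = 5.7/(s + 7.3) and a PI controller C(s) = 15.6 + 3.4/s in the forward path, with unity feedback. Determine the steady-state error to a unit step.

The open loop C(s)G(s) has a pole at the origin (type 1), so the static position error constant is infinite and e_ss = 1/(1+∞) = 0.

0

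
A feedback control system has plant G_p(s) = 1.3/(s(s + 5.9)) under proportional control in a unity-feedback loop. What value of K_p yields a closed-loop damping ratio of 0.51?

K_p = 25.7

Closed-loop characteristic equation: s² + 5.9s + K_p·1.3 = 0.
So ω_n = √(1.3K_p) and 2ζω_n = 5.9, giving ζ = 5.9/(2√(1.3K_p)).
Setting ζ = 0.51: √(1.3K_p) = 5.9/(2·0.51) = 5.784, so K_p = 33.46/1.3 = 25.7.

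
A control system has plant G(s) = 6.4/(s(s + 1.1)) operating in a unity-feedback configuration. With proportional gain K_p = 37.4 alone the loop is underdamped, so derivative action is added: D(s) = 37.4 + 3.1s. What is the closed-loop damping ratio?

Forward path: (37.4 + 3.1s)·6.4/(s(s+1.1)). The closed-loop characteristic equation is s² + (1.1 + 6.4·3.1)s + 6.4·37.4 = 0.
That is s² + 20.94s + 239.4 = 0, so ω_n = 15.47 rad/s and ζ = 20.94/(2·15.47) = 0.6767.

ζ = 0.677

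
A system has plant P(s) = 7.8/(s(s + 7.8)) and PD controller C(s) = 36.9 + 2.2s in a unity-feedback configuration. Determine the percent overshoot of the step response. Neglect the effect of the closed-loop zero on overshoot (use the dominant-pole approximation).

3.3%

Forward path: (36.9 + 2.2s)·7.8/(s(s+7.8)). The closed-loop characteristic equation is s² + (7.8 + 7.8·2.2)s + 7.8·36.9 = 0.
That is s² + 24.96s + 287.8 = 0, so ω_n = 16.97 rad/s and ζ = 24.96/(2·16.97) = 0.7356.
%OS = 100·exp(−πζ/√(1−ζ²)) = 3.3%.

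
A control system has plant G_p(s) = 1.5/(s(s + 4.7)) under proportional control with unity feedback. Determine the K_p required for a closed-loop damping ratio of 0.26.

K_p = 54.5

Closed-loop characteristic equation: s² + 4.7s + K_p·1.5 = 0.
So ω_n = √(1.5K_p) and 2ζω_n = 4.7, giving ζ = 4.7/(2√(1.5K_p)).
Setting ζ = 0.26: √(1.5K_p) = 4.7/(2·0.26) = 9.038, so K_p = 81.69/1.5 = 54.5.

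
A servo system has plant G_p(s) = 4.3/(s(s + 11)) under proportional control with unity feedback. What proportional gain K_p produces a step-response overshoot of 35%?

From %OS = 100·exp(−πζ/√(1−ζ²)) = 35%, ζ = −ln(0.35)/√(π²+ln²(0.35)) = 0.3169.
Characteristic equation s² + 11s + 4.3K_p = 0 gives ζ = 11/(2√(4.3K_p)).
Setting ζ = 0.3169: √(4.3K_p) = 11/(2·0.3169) = 17.35, so K_p = 301.1/4.3 = 70.

K_p = 70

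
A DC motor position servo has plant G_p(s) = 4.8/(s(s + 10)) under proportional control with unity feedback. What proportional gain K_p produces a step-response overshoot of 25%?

From %OS = 100·exp(−πζ/√(1−ζ²)) = 25%, ζ = −ln(0.25)/√(π²+ln²(0.25)) = 0.4037.
Characteristic equation s² + 10s + 4.8K_p = 0 gives ζ = 10/(2√(4.8K_p)).
Setting ζ = 0.4037: √(4.8K_p) = 10/(2·0.4037) = 12.39, so K_p = 153.4/4.8 = 32.

K_p = 32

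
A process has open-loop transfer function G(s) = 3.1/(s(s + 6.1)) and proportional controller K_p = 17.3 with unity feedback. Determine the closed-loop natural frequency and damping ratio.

1 + K_p·G(s) = 0 gives s² + 6.1s + 53.63 = 0.
So ω_n² = 53.63 ⇒ ω_n = 7.323 rad/s, and ζ = 6.1/(2ω_n) = 0.416.

ω_n = 7.32 rad/s, ζ = 0.416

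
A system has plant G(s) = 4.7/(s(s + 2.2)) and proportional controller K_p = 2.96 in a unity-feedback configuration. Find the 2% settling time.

T_s ≈ 3.64 s

The closed-loop denominator s² + 2.2s + 13.91 gives ω_n = √13.91 = 3.73 and ζ = 2.2/(2ω_n) = 0.2949.
2% settling time T_s ≈ 4/(ζω_n) = 4/1.1 = 3.64 s.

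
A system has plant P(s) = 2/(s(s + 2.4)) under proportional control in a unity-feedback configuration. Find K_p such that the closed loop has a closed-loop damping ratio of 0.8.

K_p = 1.12

Closed-loop characteristic equation: s² + 2.4s + K_p·2 = 0.
So ω_n = √(2K_p) and 2ζω_n = 2.4, giving ζ = 2.4/(2√(2K_p)).
Setting ζ = 0.8: √(2K_p) = 2.4/(2·0.8) = 1.5, so K_p = 2.25/2 = 1.12.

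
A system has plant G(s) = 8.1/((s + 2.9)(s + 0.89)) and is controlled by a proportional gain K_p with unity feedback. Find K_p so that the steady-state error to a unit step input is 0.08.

The loop is type 0, so e_ss(step) = 1/(1 + K_pos) with K_pos = K_p·G(0).
G(0) = 3.138. Require 1/(1 + K_p·3.138) = 0.08, so 1 + 3.138·K_p = 12.5.
K_p = (12.5 − 1)/3.138 = 3.66.

K_p = 3.66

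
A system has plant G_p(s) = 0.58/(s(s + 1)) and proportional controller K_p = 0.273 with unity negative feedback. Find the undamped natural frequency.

The closed-loop denominator is s(s+1) + 0.273·0.58 = s² + 1s + 0.1583.
So ω_n² = 0.1583 ⇒ ω_n = 0.3979 rad/s, and ζ = 1/(2ω_n) = 1.26.

ω_n = 0.398 rad/s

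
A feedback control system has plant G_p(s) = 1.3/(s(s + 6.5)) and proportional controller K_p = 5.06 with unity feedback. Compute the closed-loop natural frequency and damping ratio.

ω_n = 2.56 rad/s, ζ = 1.27

1 + K_p·G_p(s) = 0 gives s² + 6.5s + 6.578 = 0.
So ω_n² = 6.578 ⇒ ω_n = 2.565 rad/s, and ζ = 6.5/(2ω_n) = 1.27.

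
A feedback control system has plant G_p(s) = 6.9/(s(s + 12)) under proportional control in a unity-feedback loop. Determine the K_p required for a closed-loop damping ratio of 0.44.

K_p = 26.9

Closed-loop characteristic equation: s² + 12s + K_p·6.9 = 0.
So ω_n = √(6.9K_p) and 2ζω_n = 12, giving ζ = 12/(2√(6.9K_p)).
Setting ζ = 0.44: √(6.9K_p) = 12/(2·0.44) = 13.64, so K_p = 186/6.9 = 26.9.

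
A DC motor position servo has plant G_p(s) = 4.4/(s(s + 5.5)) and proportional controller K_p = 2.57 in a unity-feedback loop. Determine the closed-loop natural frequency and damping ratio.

ω_n = 3.36 rad/s, ζ = 0.818

With unity feedback the closed-loop characteristic equation is s² + 5.5s + 2.57·4.4 = s² + 5.5s + 11.31 = 0.
So ω_n² = 11.31 ⇒ ω_n = 3.363 rad/s, and ζ = 5.5/(2ω_n) = 0.818.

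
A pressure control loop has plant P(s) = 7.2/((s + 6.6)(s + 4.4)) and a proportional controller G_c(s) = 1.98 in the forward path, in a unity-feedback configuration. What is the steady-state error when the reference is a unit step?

0.671

The loop is type 0. Static position error constant K_pos = G_c(0)·P(0) = 1.98·0.2479 = 0.4909.
Steady-state error to a unit step: e_ss = 1/(1+K_pos) = 1/1.491 = 0.671.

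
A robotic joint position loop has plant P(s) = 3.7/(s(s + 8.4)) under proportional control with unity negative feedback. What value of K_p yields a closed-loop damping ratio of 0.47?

K_p = 21.6

Closed-loop characteristic equation: s² + 8.4s + K_p·3.7 = 0.
So ω_n = √(3.7K_p) and 2ζω_n = 8.4, giving ζ = 8.4/(2√(3.7K_p)).
Setting ζ = 0.47: √(3.7K_p) = 8.4/(2·0.47) = 8.936, so K_p = 79.86/3.7 = 21.6.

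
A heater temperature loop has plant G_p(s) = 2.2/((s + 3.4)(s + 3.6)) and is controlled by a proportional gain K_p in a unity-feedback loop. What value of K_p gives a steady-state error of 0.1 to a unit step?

K_p = 50.1

For a type-0 loop with proportional control, e_ss = 1/(1 + K_p·G_p(0)).
G_p(0) = 0.1797. Require 1/(1 + K_p·0.1797) = 0.1, so 1 + 0.1797·K_p = 10.
K_p = (10 − 1)/0.1797 = 50.1.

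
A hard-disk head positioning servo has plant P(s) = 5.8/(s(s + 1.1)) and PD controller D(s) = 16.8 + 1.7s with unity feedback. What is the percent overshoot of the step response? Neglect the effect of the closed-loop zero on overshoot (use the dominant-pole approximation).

12.3%

Forward path: (16.8 + 1.7s)·5.8/(s(s+1.1)). The closed-loop characteristic equation is s² + (1.1 + 5.8·1.7)s + 5.8·16.8 = 0.
That is s² + 10.96s + 97.44 = 0, so ω_n = 9.871 rad/s and ζ = 10.96/(2·9.871) = 0.5552.
%OS = 100·exp(−πζ/√(1−ζ²)) = 12.3%.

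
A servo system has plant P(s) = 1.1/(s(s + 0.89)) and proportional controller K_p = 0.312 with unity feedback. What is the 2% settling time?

T_s ≈ 8.99 s

The closed-loop denominator s² + 0.89s + 0.3432 gives ω_n = √0.3432 = 0.5858 and ζ = 0.89/(2ω_n) = 0.7596.
2% settling time T_s ≈ 4/(ζω_n) = 4/0.445 = 8.99 s.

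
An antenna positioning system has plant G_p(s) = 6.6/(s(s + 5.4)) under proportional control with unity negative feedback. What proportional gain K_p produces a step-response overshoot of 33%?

K_p = 9.97

From %OS = 100·exp(−πζ/√(1−ζ²)) = 33%, ζ = −ln(0.33)/√(π²+ln²(0.33)) = 0.3328.
Characteristic equation s² + 5.4s + 6.6K_p = 0 gives ζ = 5.4/(2√(6.6K_p)).
Setting ζ = 0.3328: √(6.6K_p) = 5.4/(2·0.3328) = 8.113, so K_p = 65.83/6.6 = 9.97.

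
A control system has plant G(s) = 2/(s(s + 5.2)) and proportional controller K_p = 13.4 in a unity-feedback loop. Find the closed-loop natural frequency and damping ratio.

ω_n = 5.18 rad/s, ζ = 0.502

1 + K_p·G(s) = 0 gives s² + 5.2s + 26.8 = 0.
Matching s² + 2ζω_n s + ω_n²: ω_n = √26.8 = 5.177 rad/s and 2ζω_n = 5.2, so ζ = 5.2/(2·5.177) = 0.502.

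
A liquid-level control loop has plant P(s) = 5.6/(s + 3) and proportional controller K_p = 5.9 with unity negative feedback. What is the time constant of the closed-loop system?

τ = 0.0277 s

Closed-loop transfer function: T(s) = K_p·P(s)/(1 + K_p·P(s)) = 33.04/(s + 3 + 33.04) = 33.04/(s + 36.04).
Time constant τ = 1/36.04 = 0.0277 s.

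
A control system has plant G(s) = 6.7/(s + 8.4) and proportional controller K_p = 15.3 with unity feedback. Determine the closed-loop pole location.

Closed-loop transfer function: T(s) = K_p·G(s)/(1 + K_p·G(s)) = 102.5/(s + 8.4 + 102.5) = 102.5/(s + 110.9).
The closed-loop pole is at s = −110.9.

s = -110.9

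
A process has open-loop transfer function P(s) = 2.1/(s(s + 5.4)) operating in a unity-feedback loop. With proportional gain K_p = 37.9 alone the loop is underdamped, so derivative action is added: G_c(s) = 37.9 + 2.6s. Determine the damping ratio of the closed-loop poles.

ζ = 0.609

Forward path: (37.9 + 2.6s)·2.1/(s(s+5.4)). The closed-loop characteristic equation is s² + (5.4 + 2.1·2.6)s + 2.1·37.9 = 0.
That is s² + 10.86s + 79.59 = 0, so ω_n = 8.921 rad/s and ζ = 10.86/(2·8.921) = 0.6087.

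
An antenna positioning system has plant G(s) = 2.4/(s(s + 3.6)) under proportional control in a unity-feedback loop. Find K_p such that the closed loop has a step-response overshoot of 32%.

From %OS = 100·exp(−πζ/√(1−ζ²)) = 32%, ζ = −ln(0.32)/√(π²+ln²(0.32)) = 0.341.
Characteristic equation s² + 3.6s + 2.4K_p = 0 gives ζ = 3.6/(2√(2.4K_p)).
Setting ζ = 0.341: √(2.4K_p) = 3.6/(2·0.341) = 5.279, so K_p = 27.87/2.4 = 11.6.

K_p = 11.6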